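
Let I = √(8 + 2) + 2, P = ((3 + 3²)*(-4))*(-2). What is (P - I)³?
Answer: (94 - √10)³ ≈ 7.4955e+5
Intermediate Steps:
P = 96 (P = ((3 + 9)*(-4))*(-2) = (12*(-4))*(-2) = -48*(-2) = 96)
I = 2 + √10 (I = √10 + 2 = 2 + √10 ≈ 5.1623)
(P - I)³ = (96 - (2 + √10))³ = (96 + (-2 - √10))³ = (94 - √10)³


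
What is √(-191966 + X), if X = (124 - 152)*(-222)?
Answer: 5*I*√7430 ≈ 430.99*I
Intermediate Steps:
X = 6216 (X = -28*(-222) = 6216)
√(-191966 + X) = √(-191966 + 6216) = √(-185750) = 5*I*√7430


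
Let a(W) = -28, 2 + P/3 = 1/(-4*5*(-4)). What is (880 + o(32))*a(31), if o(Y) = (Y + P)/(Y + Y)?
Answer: -31553781/1280 ≈ -24651.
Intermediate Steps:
P = -477/80 (P = -6 + 3/((-4*5*(-4))) = -6 + 3/((-20*(-4))) = -6 + 3/80 = -477/80 ≈ -5.9625)
o(Y) = (-477/80 + Y)/(2*Y) (o(Y) = (Y - 477/80)/(Y + Y) = (-477/80 + Y)/((2*Y)) = (-477/80 + Y)*(1/(2*Y)) = (-477/80 + Y)/(2*Y))
(880 + o(32))*a(31) = (880 + (1/160)*(-477 + 80*32)/32)*(-28) = (880 + (1/160)*(1/32)*(-477 + 2560))*(-28) = (880 + (1/160)*(1/32)*2083)*(-28) = (880 + 2083/5120)*(-28) = (4507683/5120)*(-28) = -31553781/1280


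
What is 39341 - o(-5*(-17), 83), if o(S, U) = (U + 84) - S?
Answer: 39259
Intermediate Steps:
o(S, U) = 84 + U - S (o(S, U) = (84 + U) - S = 84 + U - S)
39341 - o(-5*(-17), 83) = 39341 - (84 + 83 - (-5)*(-17)) = 39341 - (84 + 83 - 1*85) = 39341 - (84 + 83 - 85) = 39341 - 1*82 = 39341 - 82 = 39259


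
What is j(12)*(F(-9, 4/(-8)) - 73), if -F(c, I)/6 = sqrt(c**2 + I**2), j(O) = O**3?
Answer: -126144 - 25920*sqrt(13) ≈ -2.1960e+5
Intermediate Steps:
F(c, I) = -6*sqrt(I**2 + c**2) (F(c, I) = -6*sqrt(c**2 + I**2) = -6*sqrt(I**2 + c**2))
j(12)*(F(-9, 4/(-8)) - 73) = 12**3*(-6*sqrt((4/(-8))**2 + (-9)**2) - 73) = 1728*(-6*sqrt((4*(-1/8))**2 + 81) - 73) = 1728*(-6*sqrt((-1/2)**2 + 81) - 73) = 1728*(-6*sqrt(1/4 + 81) - 73) = 1728*(-15*sqrt(13) - 73) = 1728*(-73 - 15*sqrt(13)) = -126144 - 25920*sqrt(13)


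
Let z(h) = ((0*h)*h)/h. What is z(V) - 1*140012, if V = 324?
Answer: -140012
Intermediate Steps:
z(h) = 0 (z(h) = (0*h)/h = 0/h = 0)
z(V) - 1*140012 = 0 - 1*140012 = 0 - 140012 = -140012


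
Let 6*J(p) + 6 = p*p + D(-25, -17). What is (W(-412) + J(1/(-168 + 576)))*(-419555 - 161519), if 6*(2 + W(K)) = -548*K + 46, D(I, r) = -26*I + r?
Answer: -10951388010918953/499392 ≈ -2.1929e+10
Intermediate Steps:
D(I, r) = r - 26*I
J(p) = 209/2 + p²/6 (J(p) = -1 + (p*p + (-17 - 26*(-25)))/6 = -1 + (p² + (-17 + 650))/6 = -1 + (p² + 633)/6 = -1 + (633 + p²)/6 = -1 + (211/2 + p²/6) = 209/2 + p²/6)
W(K) = 17/3 - 274*K/3 (W(K) = -2 + (-548*K + 46)/6 = -2 + (46 - 548*K)/6 = -2 + (23/3 - 274*K/3) = 17/3 - 274*K/3)
(W(-412) + J(1/(-168 + 576)))*(-419555 - 161519) = ((17/3 - 274/3*(-412)) + (209/2 + (1/(-168 + 576))²/6))*(-419555 - 161519) = ((17/3 + 112888/3) + (209/2 + (1/408)²/6))*(-581074) = (37635 + (209/2 + (1/408)²/6))*(-581074) = (37635 + (209/2 + (⅙)*(1/166464)))*(-581074) = (37635 + (209/2 + 1/998784))*(-581074) = (37635 + 104372929/998784)*(-581074) = (37693608769/998784)*(-581074) = -10951388010918953/499392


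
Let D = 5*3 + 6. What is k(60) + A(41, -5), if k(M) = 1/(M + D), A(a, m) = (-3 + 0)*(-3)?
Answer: 730/81 ≈ 9.0123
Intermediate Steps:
A(a, m) = 9 (A(a, m) = -3*(-3) = 9)
D = 21 (D = 15 + 6 = 21)
k(M) = 1/(21 + M) (k(M) = 1/(M + 21) = 1/(21 + M))
k(60) + A(41, -5) = 1/(21 + 60) + 9 = 1/81 + 9 = 730/81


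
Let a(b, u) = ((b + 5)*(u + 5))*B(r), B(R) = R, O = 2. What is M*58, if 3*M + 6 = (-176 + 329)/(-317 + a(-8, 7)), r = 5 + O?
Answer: -68962/569 ≈ -121.20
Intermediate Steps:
r = 7 (r = 5 + 2 = 7)
a(b, u) = 7*(5 + b)*(5 + u) (a(b, u) = ((b + 5)*(u + 5))*7 = ((5 + b)*(5 + u))*7 = 7*(5 + b)*(5 + u))
M = -1189/569 (M = -2 + ((-176 + 329)/(-317 + (175 + 35*(-8) + 35*7 + 7*(-8)*7)))/3 = -2 + (153/(-317 + (175 - 280 + 245 - 392)))/3 = -2 + (153/(-317 - 252))/3 = -2 + (153/(-569))/3 = -2 + (153*(-1/569))/3 = -2 + (1/3)*(-153/569) = -2 - 51/569 = -1189/569 ≈ -2.0896)
M*58 = -1189/569*58 = -68962/569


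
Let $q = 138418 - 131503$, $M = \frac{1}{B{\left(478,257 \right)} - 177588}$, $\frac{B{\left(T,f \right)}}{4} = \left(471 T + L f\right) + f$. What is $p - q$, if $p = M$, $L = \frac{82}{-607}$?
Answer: $- \frac{3038304733313}{439378848} \approx -6915.0$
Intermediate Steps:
$L = - \frac{82}{607}$ ($L = 82 \left(- \frac{1}{607}\right) = - \frac{82}{607} \approx -0.13509$)
$B{\left(T,f \right)} = 1884 T + \frac{2100 f}{607}$ ($B{\left(T,f \right)} = 4 \left(\left(471 T - \frac{82 f}{607}\right) + f\right) = 4 \left(471 T + \frac{525 f}{607}\right) = 1884 T + \frac{2100 f}{607}$)
$M = \frac{607}{439378848}$ ($M = \frac{1}{\left(1884 \cdot 478 + \frac{2100}{607} \cdot 257\right) - 177588} = \frac{1}{\left(900552 + \frac{539700}{607}\right) - 177588} = \frac{1}{\frac{547174764}{607} - 177588} = \frac{1}{\frac{439378848}{607}} = \frac{607}{439378848} \approx 1.3815 \cdot 10^{-6}$)
$p = \frac{607}{439378848} \approx 1.3815 \cdot 10^{-6}$
$q = 6915$ ($q = 138418 - 131503 = 6915$)
$p - q = \frac{607}{439378848} - 6915 = - \frac{3038304733313}{439378848}$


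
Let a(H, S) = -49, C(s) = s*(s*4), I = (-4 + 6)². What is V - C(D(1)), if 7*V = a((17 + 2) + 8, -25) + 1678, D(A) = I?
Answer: 1181/7 ≈ 168.71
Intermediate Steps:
I = 4 (I = 2² = 4)
D(A) = 4
C(s) = 4*s² (C(s) = s*(4*s) = 4*s²)
V = 1629/7 (V = (-49 + 1678)/7 = (⅐)*1629 = 1629/7 ≈ 232.71)
V - C(D(1)) = 1629/7 - 4*4² = 1629/7 - 4*16 = 1629/7 - 1*64 = 1629/7 - 64 = 1181/7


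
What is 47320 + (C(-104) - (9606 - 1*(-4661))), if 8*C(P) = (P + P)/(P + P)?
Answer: 264425/8 ≈ 33053.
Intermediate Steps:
C(P) = 1/8 (C(P) = ((P + P)/(P + P))/8 = ((2*P)/((2*P)))/8 = ((2*P)*(1/(2*P)))/8 = (1/8)*1 = 1/8)
47320 + (C(-104) - (9606 - 1*(-4661))) = 47320 + (1/8 - (9606 - 1*(-4661))) = 47320 + (1/8 - (9606 + 4661)) = 47320 + (1/8 - 1*14267) = 47320 + (1/8 - 14267) = 47320 - 114135/8 = 264425/8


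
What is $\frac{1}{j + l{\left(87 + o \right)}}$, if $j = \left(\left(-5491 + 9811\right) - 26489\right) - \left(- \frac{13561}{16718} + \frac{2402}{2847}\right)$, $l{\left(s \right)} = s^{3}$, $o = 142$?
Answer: $\frac{3661242}{43886648711327} \approx 8.3425 \cdot 10^{-8}$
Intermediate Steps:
$j = - \frac{81166193011}{3661242}$ ($j = \left(4320 - 26489\right) - \frac{119113}{3661242} = -22169 + \left(\frac{13561}{16718} - \frac{2402}{2847}\right) = -22169 - \frac{119113}{3661242} = - \frac{81166193011}{3661242} \approx -22169.0$)
$\frac{1}{j + l{\left(87 + o \right)}} = \frac{1}{- \frac{81166193011}{3661242} + \left(87 + 142\right)^{3}} = \frac{1}{- \frac{81166193011}{3661242} + 229^{3}} = \frac{1}{- \frac{81166193011}{3661242} + 12008989} = \frac{1}{\frac{43886648711327}{3661242}} = \frac{3661242}{43886648711327}$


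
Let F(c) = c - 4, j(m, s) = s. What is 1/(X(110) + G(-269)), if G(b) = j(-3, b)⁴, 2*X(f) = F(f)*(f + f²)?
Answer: 1/5236761451 ≈ 1.9096e-10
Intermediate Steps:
F(c) = -4 + c
X(f) = (-4 + f)*(f + f²)/2 (X(f) = ((-4 + f)*(f + f²))/2 = (-4 + f)*(f + f²)/2)
G(b) = b⁴
1/(X(110) + G(-269)) = 1/((½)*110*(1 + 110)*(-4 + 110) + (-269)⁴) = 1/((½)*110*111*106 + 5236114321) = 1/(647130 + 5236114321) = 1/5236761451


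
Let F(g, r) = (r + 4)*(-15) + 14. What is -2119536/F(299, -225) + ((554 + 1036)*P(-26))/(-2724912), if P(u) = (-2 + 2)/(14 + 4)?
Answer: -2119536/3329 ≈ -636.69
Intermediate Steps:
P(u) = 0 (P(u) = 0/18 = 0*(1/18) = 0)
F(g, r) = -46 - 15*r (F(g, r) = (4 + r)*(-15) + 14 = (-60 - 15*r) + 14 = -46 - 15*r)
-2119536/F(299, -225) + ((554 + 1036)*P(-26))/(-2724912) = -2119536/(-46 - 15*(-225)) + ((554 + 1036)*0)/(-2724912) = -2119536/(-46 + 3375) + (1590*0)*(-1/2724912) = -2119536/3329 + 0*(-1/2724912) = -2119536*1/3329 + 0 = -2119536/3329 + 0 = -2119536/3329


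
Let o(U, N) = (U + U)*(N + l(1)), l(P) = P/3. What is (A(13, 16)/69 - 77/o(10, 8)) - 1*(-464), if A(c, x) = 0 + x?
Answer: 16000061/34500 ≈ 463.77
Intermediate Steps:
l(P) = P/3 (l(P) = P*(⅓) = P/3)
A(c, x) = x
o(U, N) = 2*U*(⅓ + N) (o(U, N) = (U + U)*(N + (⅓)*1) = (2*U)*(N + ⅓) = (2*U)*(⅓ + N) = 2*U*(⅓ + N))
(A(13, 16)/69 - 77/o(10, 8)) - 1*(-464) = (16/69 - 77*3/(20*(1 + 3*8))) - 1*(-464) = (16*(1/69) - 77*3/(20*(1 + 24))) + 464 = (16/69 - 77/((⅔)*10*25)) + 464 = (16/69 - 77/500/3) + 464 = (16/69 - 77*3/500) + 464 = (16/69 - 231/500) + 464 = -7939/34500 + 464 = 16000061/34500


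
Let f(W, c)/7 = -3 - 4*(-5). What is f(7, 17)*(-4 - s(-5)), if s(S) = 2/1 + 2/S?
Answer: -3332/5 ≈ -666.40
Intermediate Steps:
s(S) = 2 + 2/S (s(S) = 2*1 + 2/S = 2 + 2/S)
f(W, c) = 119 (f(W, c) = 7*(-3 - 4*(-5)) = 7*(-3 + 20) = 7*17 = 119)
f(7, 17)*(-4 - s(-5)) = 119*(-4 - (2 + 2/(-5))) = 119*(-4 - (2 + 2*(-⅕))) = 119*(-4 - (2 - ⅖)) = 119*(-4 - 1*8/5) = 119*(-4 - 8/5) = 119*(-28/5) = -3332/5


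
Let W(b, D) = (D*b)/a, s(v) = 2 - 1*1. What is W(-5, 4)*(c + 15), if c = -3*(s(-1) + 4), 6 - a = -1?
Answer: 0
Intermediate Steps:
a = 7 (a = 6 - 1*(-1) = 6 + 1 = 7)
s(v) = 1 (s(v) = 2 - 1 = 1)
c = -15 (c = -3*(1 + 4) = -3*5 = -15)
W(b, D) = D*b/7 (W(b, D) = (D*b)/7 = (D*b)*(1/7) = D*b/7)
W(-5, 4)*(c + 15) = ((1/7)*4*(-5))*(-15 + 15) = -20/7*0 = 0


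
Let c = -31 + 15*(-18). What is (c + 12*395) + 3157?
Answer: 7596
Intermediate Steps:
c = -301 (c = -31 - 270 = -301)
(c + 12*395) + 3157 = (-301 + 12*395) + 3157 = (-301 + 4740) + 3157 = 4439 + 3157 = 7596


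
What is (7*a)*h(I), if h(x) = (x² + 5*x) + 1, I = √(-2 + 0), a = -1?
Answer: 7 - 35*I*√2 ≈ 7.0 - 49.497*I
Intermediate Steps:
I = I*√2 (I = √(-2) = I*√2 ≈ 1.4142*I)
h(x) = 1 + x² + 5*x
(7*a)*h(I) = (7*(-1))*(1 + (I*√2)² + 5*(I*√2)) = -7*(1 - 2 + 5*I*√2) = -7*(-1 + 5*I*√2) = 7 - 35*I*√2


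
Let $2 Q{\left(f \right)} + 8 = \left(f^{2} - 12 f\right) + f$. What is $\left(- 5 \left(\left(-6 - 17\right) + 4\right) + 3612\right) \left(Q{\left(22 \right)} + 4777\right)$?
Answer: $18142058$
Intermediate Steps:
$Q{\left(f \right)} = -4 + \frac{f^{2}}{2} - \frac{11 f}{2}$ ($Q{\left(f \right)} = -4 + \frac{\left(f^{2} - 12 f\right) + f}{2} = -4 + \frac{f^{2} - 11 f}{2} = -4 + \left(\frac{f^{2}}{2} - \frac{11 f}{2}\right) = -4 + \frac{f^{2}}{2} - \frac{11 f}{2}$)
$\left(- 5 \left(\left(-6 - 17\right) + 4\right) + 3612\right) \left(Q{\left(22 \right)} + 4777\right) = \left(- 5 \left(\left(-6 - 17\right) + 4\right) + 3612\right) \left(\left(-4 + \frac{22^{2}}{2} - 121\right) + 4777\right) = \left(- 5 \left(\left(-6 - 17\right) + 4\right) + 3612\right) \left(\left(-4 + \frac{1}{2} \cdot 484 - 121\right) + 4777\right) = \left(- 5 \left(-23 + 4\right) + 3612\right) \left(\left(-4 + 242 - 121\right) + 4777\right) = \left(\left(-5\right) \left(-19\right) + 3612\right) \left(117 + 4777\right) = \left(95 + 3612\right) 4894 = 3707 \cdot 4894 = 18142058$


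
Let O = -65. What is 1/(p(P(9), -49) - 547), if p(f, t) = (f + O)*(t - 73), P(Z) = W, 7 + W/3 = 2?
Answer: 1/9213 ≈ 0.00010854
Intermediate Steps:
W = -15 (W = -21 + 3*2 = -21 + 6 = -15)
P(Z) = -15
p(f, t) = (-73 + t)*(-65 + f) (p(f, t) = (f - 65)*(t - 73) = (-65 + f)*(-73 + t) = (-73 + t)*(-65 + f))
1/(p(P(9), -49) - 547) = 1/((4745 - 73*(-15) - 65*(-49) - 15*(-49)) - 547) = 1/((4745 + 1095 + 3185 + 735) - 547) = 1/(9760 - 547) = 1/9213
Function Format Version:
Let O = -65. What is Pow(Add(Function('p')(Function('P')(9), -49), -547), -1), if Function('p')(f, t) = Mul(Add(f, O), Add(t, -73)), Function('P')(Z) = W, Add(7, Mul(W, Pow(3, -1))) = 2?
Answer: Rational(1, 9213) ≈ 0.00010854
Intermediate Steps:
W = -15 (W = Add(-21, Mul(3, 2)) = Add(-21, 6) = -15)
Function('P')(Z) = -15
Function('p')(f, t) = Mul(Add(-73, t), Add(-65, f)) (Function('p')(f, t) = Mul(Add(f, -65), Add(t, -73)) = Mul(Add(-65, f), Add(-73, t)) = Mul(Add(-73, t), Add(-65, f)))
Pow(Add(Function('p')(Function('P')(9), -49), -547), -1) = Pow(Add(Add(4745, Mul(-73, -15), Mul(-65, -49), Mul(-15, -49)), -547), -1) = Pow(Add(Add(4745, 1095, 3185, 735), -547), -1) = Pow(Add(9760, -547), -1) = Pow(9213, -1) = Rational(1, 9213)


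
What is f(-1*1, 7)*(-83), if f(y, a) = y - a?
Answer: 664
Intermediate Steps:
f(-1*1, 7)*(-83) = (-1*1 - 1*7)*(-83) = (-1 - 7)*(-83) = -8*(-83) = 664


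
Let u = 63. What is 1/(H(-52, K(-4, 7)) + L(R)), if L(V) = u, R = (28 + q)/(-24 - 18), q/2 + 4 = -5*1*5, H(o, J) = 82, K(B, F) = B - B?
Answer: 1/145 ≈ 0.0068966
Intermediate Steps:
K(B, F) = 0
q = -58 (q = -8 + 2*(-5*1*5) = -8 + 2*(-5*5) = -8 + 2*(-25) = -8 - 50 = -58)
R = 5/7 (R = (28 - 58)/(-24 - 18) = -30/(-42) = -30*(-1/42) = 5/7 ≈ 0.71429)
L(V) = 63
1/(H(-52, K(-4, 7)) + L(R)) = 1/(82 + 63) = 1/145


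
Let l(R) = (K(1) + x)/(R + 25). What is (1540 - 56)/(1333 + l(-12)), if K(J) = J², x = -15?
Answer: 19292/17315 ≈ 1.1142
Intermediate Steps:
l(R) = -14/(25 + R) (l(R) = (1² - 15)/(R + 25) = (1 - 15)/(25 + R) = -14/(25 + R))
(1540 - 56)/(1333 + l(-12)) = (1540 - 56)/(1333 - 14/(25 - 12)) = 1484/(1333 - 14/13) = 1484/(17315/13) = 1484*(13/17315) = 19292/17315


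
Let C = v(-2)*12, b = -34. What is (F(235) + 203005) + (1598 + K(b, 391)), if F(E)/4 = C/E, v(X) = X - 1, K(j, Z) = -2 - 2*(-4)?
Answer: 48082971/235 ≈ 2.0461e+5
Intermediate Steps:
K(j, Z) = 6 (K(j, Z) = -2 + 8 = 6)
v(X) = -1 + X
C = -36 (C = (-1 - 2)*12 = -3*12 = -36)
F(E) = -144/E (F(E) = 4*(-36/E) = -144/E)
(F(235) + 203005) + (1598 + K(b, 391)) = (-144/235 + 203005) + (1598 + 6) = (-144*1/235 + 203005) + 1604 = (-144/235 + 203005) + 1604 = 47706031/235 + 1604 = 48082971/235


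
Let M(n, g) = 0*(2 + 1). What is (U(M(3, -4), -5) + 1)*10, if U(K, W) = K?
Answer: 10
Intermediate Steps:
M(n, g) = 0 (M(n, g) = 0*3 = 0)
(U(M(3, -4), -5) + 1)*10 = (0 + 1)*10 = 1*10 = 10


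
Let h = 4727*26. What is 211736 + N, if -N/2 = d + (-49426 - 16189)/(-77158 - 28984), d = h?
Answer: -1808088443/53071 ≈ -34069.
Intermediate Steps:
h = 122902
d = 122902
N = -13045129699/53071 (N = -2*(122902 + (-49426 - 16189)/(-77158 - 28984)) = -2*(122902 - 65615/(-106142)) = -2*(122902 - 65615*(-1/106142)) = -2*(122902 + 65615/106142) = -2*13045129699/106142 = -13045129699/53071 ≈ -2.4581e+5)
211736 + N = 211736 - 13045129699/53071 = -1808088443/53071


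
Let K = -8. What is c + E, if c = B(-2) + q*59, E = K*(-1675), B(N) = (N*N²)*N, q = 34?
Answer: 15422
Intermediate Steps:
B(N) = N⁴ (B(N) = N³*N = N⁴)
E = 13400 (E = -8*(-1675) = 13400)
c = 2022 (c = (-2)⁴ + 34*59 = 16 + 2006 = 2022)
c + E = 2022 + 13400 = 15422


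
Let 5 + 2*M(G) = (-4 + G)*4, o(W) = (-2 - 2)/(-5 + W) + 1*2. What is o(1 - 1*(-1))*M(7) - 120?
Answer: -325/3 ≈ -108.33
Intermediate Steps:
o(W) = 2 - 4/(-5 + W) (o(W) = -4/(-5 + W) + 2 = 2 - 4/(-5 + W))
M(G) = -21/2 + 2*G (M(G) = -5/2 + ((-4 + G)*4)/2 = -5/2 + (-16 + 4*G)/2 = -5/2 + (-8 + 2*G) = -21/2 + 2*G)
o(1 - 1*(-1))*M(7) - 120 = (2*(-7 + (1 - 1*(-1)))/(-5 + (1 - 1*(-1))))*(-21/2 + 2*7) - 120 = (2*(-7 + (1 + 1))/(-5 + (1 + 1)))*(-21/2 + 14) - 120 = (2*(-7 + 2)/(-5 + 2))*(7/2) - 120 = (2*(-5)/(-3))*(7/2) - 120 = (2*(-⅓)*(-5))*(7/2) - 120 = (10/3)*(7/2) - 120 = 35/3 - 120 = -325/3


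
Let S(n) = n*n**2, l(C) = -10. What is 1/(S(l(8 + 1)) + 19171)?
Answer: 1/18171 ≈ 5.5033e-5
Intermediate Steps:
S(n) = n**3
1/(S(l(8 + 1)) + 19171) = 1/((-10)**3 + 19171) = 1/(-1000 + 19171) = 1/18171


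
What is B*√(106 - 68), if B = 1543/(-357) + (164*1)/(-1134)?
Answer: -43055*√38/9639 ≈ -27.535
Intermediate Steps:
B = -43055/9639 (B = 1543*(-1/357) + 164*(-1/1134) = -1543/357 - 82/567 = -43055/9639 ≈ -4.4668)
B*√(106 - 68) = -43055*√(106 - 68)/9639 = -43055*√38/9639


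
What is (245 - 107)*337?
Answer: 46506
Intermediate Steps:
(245 - 107)*337 = 138*337 = 46506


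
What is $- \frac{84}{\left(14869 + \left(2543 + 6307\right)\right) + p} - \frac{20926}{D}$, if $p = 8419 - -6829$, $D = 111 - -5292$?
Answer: $- \frac{271959098}{70179567} \approx -3.8752$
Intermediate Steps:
$D = 5403$ ($D = 111 + 5292 = 5403$)
$p = 15248$ ($p = 8419 + 6829 = 15248$)
$- \frac{84}{\left(14869 + \left(2543 + 6307\right)\right) + p} - \frac{20926}{D} = - \frac{84}{\left(14869 + \left(2543 + 6307\right)\right) + 15248} - \frac{20926}{5403} = - \frac{84}{\left(14869 + 8850\right) + 15248} - \frac{20926}{5403} = - \frac{84}{23719 + 15248} - \frac{20926}{5403} = - \frac{84}{38967} - \frac{20926}{5403} = \left(-84\right) \frac{1}{38967} - \frac{20926}{5403} = - \frac{28}{12989} - \frac{20926}{5403} = - \frac{271959098}{70179567}$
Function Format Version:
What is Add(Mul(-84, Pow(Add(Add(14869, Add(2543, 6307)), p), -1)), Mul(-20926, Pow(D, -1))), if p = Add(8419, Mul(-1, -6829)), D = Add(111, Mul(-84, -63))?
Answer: Rational(-271959098, 70179567) ≈ -3.8752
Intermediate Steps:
D = 5403 (D = Add(111, 5292) = 5403)
p = 15248 (p = Add(8419, 6829) = 15248)
Add(Mul(-84, Pow(Add(Add(14869, Add(2543, 6307)), p), -1)), Mul(-20926, Pow(D, -1))) = Add(Mul(-84, Pow(Add(Add(14869, Add(2543, 6307)), 15248), -1)), Mul(-20926, Pow(5403, -1))) = Add(Mul(-84, Pow(Add(Add(14869, 8850), 15248), -1)), Mul(-20926, Rational(1, 5403))) = Add(Mul(-84, Pow(Add(23719, 15248), -1)), Rational(-20926, 5403)) = Add(Mul(-84, Pow(38967, -1)), Rational(-20926, 5403)) = Add(Mul(-84, Rational(1, 38967)), Rational(-20926, 5403)) = Add(Rational(-28, 12989), Rational(-20926, 5403)) = Rational(-271959098, 70179567)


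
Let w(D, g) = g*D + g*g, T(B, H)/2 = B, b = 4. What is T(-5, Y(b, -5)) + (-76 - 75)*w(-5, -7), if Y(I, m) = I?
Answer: -12694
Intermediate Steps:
T(B, H) = 2*B
w(D, g) = g**2 + D*g (w(D, g) = D*g + g**2 = g**2 + D*g)
T(-5, Y(b, -5)) + (-76 - 75)*w(-5, -7) = 2*(-5) + (-76 - 75)*(-7*(-5 - 7)) = -10 - (-1057)*(-12) = -10 - 151*84 = -10 - 12684 = -12694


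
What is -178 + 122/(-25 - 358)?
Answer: -68296/383 ≈ -178.32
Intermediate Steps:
-178 + 122/(-25 - 358) = -178 + 122/(-383) = -178 + 122*(-1/383) = -178 - 122/383 = -68296/383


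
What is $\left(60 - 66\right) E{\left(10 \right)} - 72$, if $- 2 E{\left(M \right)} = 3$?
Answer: $-63$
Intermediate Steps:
$E{\left(M \right)} = - \frac{3}{2}$ ($E{\left(M \right)} = \left(- \frac{1}{2}\right) 3 = - \frac{3}{2}$)
$\left(60 - 66\right) E{\left(10 \right)} - 72 = \left(60 - 66\right) \left(- \frac{3}{2}\right) - 72 = \left(-6\right) \left(- \frac{3}{2}\right) - 72 = 9 - 72 = -63$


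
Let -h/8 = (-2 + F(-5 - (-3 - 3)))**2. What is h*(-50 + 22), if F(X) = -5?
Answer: 10976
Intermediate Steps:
h = -392 (h = -8*(-2 - 5)**2 = -8*(-7)**2 = -8*49 = -392)
h*(-50 + 22) = -392*(-50 + 22) = -392*(-28) = 10976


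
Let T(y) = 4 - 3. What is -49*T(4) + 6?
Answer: -43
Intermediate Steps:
T(y) = 1
-49*T(4) + 6 = -49*1 + 6 = -49 + 6 = -43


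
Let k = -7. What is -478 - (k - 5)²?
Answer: -622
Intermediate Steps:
-478 - (k - 5)² = -478 - (-7 - 5)² = -478 - 1*(-12)² = -478 - 1*144 = -478 - 144 = -622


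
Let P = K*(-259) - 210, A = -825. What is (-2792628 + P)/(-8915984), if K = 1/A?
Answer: 2304091091/7355686800 ≈ 0.31324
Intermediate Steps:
K = -1/825 (K = 1/(-825) = -1/825 ≈ -0.0012121)
P = -172991/825 (P = -1/825*(-259) - 210 = 259/825 - 210 = -172991/825 ≈ -209.69)
(-2792628 + P)/(-8915984) = (-2792628 - 172991/825)/(-8915984) = -2304091091/825*(-1/8915984) = 2304091091/7355686800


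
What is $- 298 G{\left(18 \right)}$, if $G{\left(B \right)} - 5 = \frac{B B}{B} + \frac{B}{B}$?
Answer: $-7152$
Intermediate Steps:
$G{\left(B \right)} = 6 + B$ ($G{\left(B \right)} = 5 + \left(\frac{B B}{B} + \frac{B}{B}\right) = 5 + \left(\frac{B^{2}}{B} + 1\right) = 5 + \left(B + 1\right) = 5 + \left(1 + B\right) = 6 + B$)
$- 298 G{\left(18 \right)} = - 298 \left(6 + 18\right) = \left(-298\right) 24 = -7152$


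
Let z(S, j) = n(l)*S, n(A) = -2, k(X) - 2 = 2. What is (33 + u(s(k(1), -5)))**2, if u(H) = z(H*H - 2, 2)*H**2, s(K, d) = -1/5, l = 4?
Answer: 429442729/390625 ≈ 1099.4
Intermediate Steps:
k(X) = 4 (k(X) = 2 + 2 = 4)
s(K, d) = -1/5 (s(K, d) = -1*1/5 = -1/5)
z(S, j) = -2*S
u(H) = H**2*(4 - 2*H**2) (u(H) = (-2*(H*H - 2))*H**2 = (-2*(H**2 - 2))*H**2 = (-2*(-2 + H**2))*H**2 = (4 - 2*H**2)*H**2 = H**2*(4 - 2*H**2))
(33 + u(s(k(1), -5)))**2 = (33 + 2*(-1/5)**2*(2 - (-1/5)**2))**2 = (33 + 2*(1/25)*(2 - 1*1/25))**2 = (33 + 2*(1/25)*(2 - 1/25))**2 = (33 + 2*(1/25)*(49/25))**2 = (33 + 98/625)**2 = (20723/625)**2 = 429442729/390625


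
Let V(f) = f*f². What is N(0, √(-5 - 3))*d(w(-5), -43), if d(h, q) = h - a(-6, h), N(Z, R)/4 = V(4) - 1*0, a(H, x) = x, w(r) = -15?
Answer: 0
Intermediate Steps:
V(f) = f³
N(Z, R) = 256 (N(Z, R) = 4*(4³ - 1*0) = 4*(64 + 0) = 4*64 = 256)
d(h, q) = 0 (d(h, q) = h - h = 0)
N(0, √(-5 - 3))*d(w(-5), -43) = 256*0 = 0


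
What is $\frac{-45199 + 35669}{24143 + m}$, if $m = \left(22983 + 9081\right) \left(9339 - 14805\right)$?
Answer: $\frac{9530}{175237681} \approx 5.4383 \cdot 10^{-5}$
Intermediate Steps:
$m = -175261824$ ($m = 32064 \left(-5466\right) = -175261824$)
$\frac{-45199 + 35669}{24143 + m} = \frac{-45199 + 35669}{24143 - 175261824} = - \frac{9530}{-175237681} = \left(-9530\right) \left(- \frac{1}{175237681}\right) = \frac{9530}{175237681}$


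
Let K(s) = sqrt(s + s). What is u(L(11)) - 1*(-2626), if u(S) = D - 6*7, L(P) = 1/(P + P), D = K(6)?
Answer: 2584 + 2*sqrt(3) ≈ 2587.5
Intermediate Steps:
K(s) = sqrt(2)*sqrt(s) (K(s) = sqrt(2*s) = sqrt(2)*sqrt(s))
D = 2*sqrt(3) (D = sqrt(2)*sqrt(6) = 2*sqrt(3) ≈ 3.4641)
L(P) = 1/(2*P)
u(S) = -42 + 2*sqrt(3) (u(S) = 2*sqrt(3) - 6*7 = 2*sqrt(3) - 42 = -42 + 2*sqrt(3))
u(L(11)) - 1*(-2626) = (-42 + 2*sqrt(3)) - 1*(-2626) = (-42 + 2*sqrt(3)) + 2626 = 2584 + 2*sqrt(3)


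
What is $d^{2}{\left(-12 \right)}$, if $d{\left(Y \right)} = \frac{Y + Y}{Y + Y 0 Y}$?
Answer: $4$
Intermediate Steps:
$d{\left(Y \right)} = 2$ ($d{\left(Y \right)} = \frac{2 Y}{Y + 0 Y} = \frac{2 Y}{Y + 0} = \frac{2 Y}{Y} = 2$)
$d^{2}{\left(-12 \right)} = 2^{2} = 4$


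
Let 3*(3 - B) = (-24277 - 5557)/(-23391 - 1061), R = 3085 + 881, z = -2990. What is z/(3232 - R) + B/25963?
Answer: 1423679924369/349483425438 ≈ 4.0737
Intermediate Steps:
R = 3966
B = 95117/36678 (B = 3 - (-24277 - 5557)/(3*(-23391 - 1061)) = 3 - (-29834)/(3*(-24452)) = 3 - (-29834)*(-1)/(3*24452) = 3 - 1/3*14917/12226 = 3 - 14917/36678 = 95117/36678 ≈ 2.5933)
z/(3232 - R) + B/25963 = -2990/(3232 - 1*3966) + (95117/36678)/25963 = -2990/(3232 - 3966) + (95117/36678)*(1/25963) = -2990/(-734) + 95117/952270914 = -2990*(-1/734) + 95117/952270914 = 1495/367 + 95117/952270914 = 1423679924369/349483425438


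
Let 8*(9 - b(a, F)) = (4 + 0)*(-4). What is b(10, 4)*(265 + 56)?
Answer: 3531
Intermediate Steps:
b(a, F) = 11 (b(a, F) = 9 - (4 + 0)*(-4)/8 = 9 - (-4)/2 = 9 - ⅛*(-16) = 9 + 2 = 11)
b(10, 4)*(265 + 56) = 11*(265 + 56) = 11*321 = 3531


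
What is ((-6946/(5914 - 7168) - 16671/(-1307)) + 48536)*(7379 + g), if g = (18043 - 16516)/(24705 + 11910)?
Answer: 3583509192292798528/10001863245 ≈ 3.5828e+8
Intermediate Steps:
g = 509/12205 (g = 1527/36615 = 1527*(1/36615) = 509/12205 ≈ 0.041704)
((-6946/(5914 - 7168) - 16671/(-1307)) + 48536)*(7379 + g) = ((-6946/(5914 - 7168) - 16671/(-1307)) + 48536)*(7379 + 509/12205) = ((-6946/(-1254) - 16671*(-1/1307)) + 48536)*(90061204/12205) = ((-6946*(-1/1254) + 16671/1307) + 48536)*(90061204/12205) = ((3473/627 + 16671/1307) + 48536)*(90061204/12205) = (14991928/819489 + 48536)*(90061204/12205) = (39789710032/819489)*(90061204/12205) = 3583509192292798528/10001863245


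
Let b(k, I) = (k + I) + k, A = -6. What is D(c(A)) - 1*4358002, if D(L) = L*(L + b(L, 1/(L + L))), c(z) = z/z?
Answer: -8715997/2 ≈ -4.3580e+6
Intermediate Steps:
b(k, I) = I + 2*k (b(k, I) = (I + k) + k = I + 2*k)
c(z) = 1
D(L) = L*(1/(2*L) + 3*L) (D(L) = L*(L + (1/(L + L) + 2*L)) = L*(L + (1/(2*L) + 2*L)) = L*(1/(2*L) + 3*L))
D(c(A)) - 1*4358002 = (½ + 3*1²) - 1*4358002 = (½ + 3*1) - 4358002 = (½ + 3) - 4358002 = 7/2 - 4358002 = -8715997/2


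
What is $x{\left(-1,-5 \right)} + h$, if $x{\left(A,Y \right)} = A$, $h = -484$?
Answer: $-485$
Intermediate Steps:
$x{\left(-1,-5 \right)} + h = -1 - 484 = -485$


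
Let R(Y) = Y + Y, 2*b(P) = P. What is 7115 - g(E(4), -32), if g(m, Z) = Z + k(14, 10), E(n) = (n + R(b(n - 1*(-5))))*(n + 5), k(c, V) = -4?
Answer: 7151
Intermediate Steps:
b(P) = P/2
R(Y) = 2*Y
E(n) = (5 + n)*(5 + 2*n) (E(n) = (n + 2*((n - 1*(-5))/2))*(n + 5) = (n + 2*((n + 5)/2))*(5 + n) = (n + 2*((5 + n)/2))*(5 + n) = (n + 2*(5/2 + n/2))*(5 + n) = (n + (5 + n))*(5 + n) = (5 + 2*n)*(5 + n) = (5 + n)*(5 + 2*n))
g(m, Z) = -4 + Z (g(m, Z) = Z - 4 = -4 + Z)
7115 - g(E(4), -32) = 7115 - (-4 - 32) = 7115 - 1*(-36) = 7115 + 36 = 7151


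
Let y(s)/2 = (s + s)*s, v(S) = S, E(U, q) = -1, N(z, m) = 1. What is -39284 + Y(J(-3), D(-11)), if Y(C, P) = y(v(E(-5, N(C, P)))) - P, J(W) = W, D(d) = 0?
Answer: -39280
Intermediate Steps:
y(s) = 4*s**2 (y(s) = 2*((s + s)*s) = 2*((2*s)*s) = 2*(2*s**2) = 4*s**2)
Y(C, P) = 4 - P (Y(C, P) = 4*(-1)**2 - P = 4*1 - P = 4 - P)
-39284 + Y(J(-3), D(-11)) = -39284 + (4 - 1*0) = -39284 + (4 + 0) = -39284 + 4 = -39280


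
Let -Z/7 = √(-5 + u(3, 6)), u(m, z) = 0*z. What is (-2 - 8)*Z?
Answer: 70*I*√5 ≈ 156.52*I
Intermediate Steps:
u(m, z) = 0
Z = -7*I*√5 (Z = -7*√(-5 + 0) = -7*I*√5 ≈ -15.652*I)
(-2 - 8)*Z = (-2 - 8)*(-7*I*√5) = -(-70)*I*√5 = 70*I*√5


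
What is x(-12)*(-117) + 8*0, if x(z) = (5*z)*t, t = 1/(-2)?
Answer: -3510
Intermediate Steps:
t = -½ ≈ -0.50000
x(z) = -5*z/2 (x(z) = (5*z)*(-½) = -5*z/2)
x(-12)*(-117) + 8*0 = -5/2*(-12)*(-117) + 8*0 = 30*(-117) + 0 = -3510 + 0 = -3510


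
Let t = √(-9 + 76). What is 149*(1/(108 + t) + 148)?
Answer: 255753136/11597 - 149*√67/11597 ≈ 22053.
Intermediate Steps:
t = √67 ≈ 8.1853
149*(1/(108 + t) + 148) = 149*(1/(108 + √67) + 148) = 149*(148 + 1/(108 + √67)) = 22052 + 149/(108 + √67)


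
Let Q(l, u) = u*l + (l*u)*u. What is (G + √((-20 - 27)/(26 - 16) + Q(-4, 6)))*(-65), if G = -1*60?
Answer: 3900 - 13*I*√17270/2 ≈ 3900.0 - 854.2*I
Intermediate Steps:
G = -60
Q(l, u) = l*u + l*u²
(G + √((-20 - 27)/(26 - 16) + Q(-4, 6)))*(-65) = (-60 + √((-20 - 27)/(26 - 16) - 4*6*(1 + 6)))*(-65) = (-60 + √(-47/10 - 4*6*7))*(-65) = (-60 + √(-47*⅒ - 168))*(-65) = (-60 + √(-47/10 - 168))*(-65) = (-60 + √(-1727/10))*(-65) = (-60 + I*√17270/10)*(-65) = 3900 - 13*I*√17270/2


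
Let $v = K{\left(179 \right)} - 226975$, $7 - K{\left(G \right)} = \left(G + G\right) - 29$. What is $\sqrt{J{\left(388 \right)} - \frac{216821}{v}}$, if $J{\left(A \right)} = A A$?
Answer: $\frac{\sqrt{7777743389970533}}{227297} \approx 388.0$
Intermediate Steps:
$K{\left(G \right)} = 36 - 2 G$ ($K{\left(G \right)} = 7 - \left(\left(G + G\right) - 29\right) = 7 - \left(2 G - 29\right) = 7 - \left(-29 + 2 G\right) = 36 - 2 G$)
$v = -227297$ ($v = \left(36 - 358\right) - 226975 = -322 - 226975 = -227297$)
$J{\left(A \right)} = A^{2}$
$\sqrt{J{\left(388 \right)} - \frac{216821}{v}} = \sqrt{388^{2} - \frac{216821}{-227297}} = \sqrt{150544 - - \frac{216821}{227297}} = \sqrt{150544 + \frac{216821}{227297}} = \sqrt{\frac{34218416389}{227297}} = \frac{\sqrt{7777743389970533}}{227297}$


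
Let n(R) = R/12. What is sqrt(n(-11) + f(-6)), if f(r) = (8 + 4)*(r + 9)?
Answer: sqrt(1263)/6 ≈ 5.9231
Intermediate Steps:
n(R) = R/12 (n(R) = R*(1/12) = R/12)
f(r) = 108 + 12*r (f(r) = 12*(9 + r) = 108 + 12*r)
sqrt(n(-11) + f(-6)) = sqrt((1/12)*(-11) + (108 + 12*(-6))) = sqrt(-11/12 + (108 - 72)) = sqrt(-11/12 + 36) = sqrt(421/12) = sqrt(1263)/6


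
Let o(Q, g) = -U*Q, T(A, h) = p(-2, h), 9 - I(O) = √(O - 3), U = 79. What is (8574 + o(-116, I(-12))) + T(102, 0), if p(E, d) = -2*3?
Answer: 17732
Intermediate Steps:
p(E, d) = -6
I(O) = 9 - √(-3 + O) (I(O) = 9 - √(O - 3) = 9 - √(-3 + O))
T(A, h) = -6
o(Q, g) = -79*Q
(8574 + o(-116, I(-12))) + T(102, 0) = (8574 - 79*(-116)) - 6 = (8574 + 9164) - 6 = 17738 - 6 = 17732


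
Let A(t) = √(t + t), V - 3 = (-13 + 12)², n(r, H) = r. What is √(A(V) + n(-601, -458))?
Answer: √(-601 + 2*√2) ≈ 24.458*I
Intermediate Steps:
V = 4 (V = 3 + (-13 + 12)² = 3 + (-1)² = 3 + 1 = 4)
A(t) = √2*√t (A(t) = √(2*t) = √2*√t)
√(A(V) + n(-601, -458)) = √(√2*√4 - 601) = √(√2*2 - 601) = √(2*√2 - 601) = √(-601 + 2*√2)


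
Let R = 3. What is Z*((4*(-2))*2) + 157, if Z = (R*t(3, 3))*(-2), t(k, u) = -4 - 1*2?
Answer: -419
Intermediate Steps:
t(k, u) = -6 (t(k, u) = -4 - 2 = -6)
Z = 36 (Z = (3*(-6))*(-2) = -18*(-2) = 36)
Z*((4*(-2))*2) + 157 = 36*((4*(-2))*2) + 157 = 36*(-8*2) + 157 = 36*(-16) + 157 = -576 + 157 = -419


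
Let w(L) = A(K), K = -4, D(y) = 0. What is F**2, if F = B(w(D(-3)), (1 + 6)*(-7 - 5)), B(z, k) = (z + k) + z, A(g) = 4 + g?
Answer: 7056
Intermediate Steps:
w(L) = 0 (w(L) = 4 - 4 = 0)
B(z, k) = k + 2*z (B(z, k) = (k + z) + z = k + 2*z)
F = -84 (F = (1 + 6)*(-7 - 5) + 2*0 = 7*(-12) + 0 = -84 + 0 = -84)
F**2 = (-84)**2 = 7056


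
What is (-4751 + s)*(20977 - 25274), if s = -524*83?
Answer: 207300171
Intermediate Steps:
s = -43492
(-4751 + s)*(20977 - 25274) = (-4751 - 43492)*(20977 - 25274) = -48243*(-4297) = 207300171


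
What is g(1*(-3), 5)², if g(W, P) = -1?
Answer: 1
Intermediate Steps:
g(1*(-3), 5)² = (-1)² = 1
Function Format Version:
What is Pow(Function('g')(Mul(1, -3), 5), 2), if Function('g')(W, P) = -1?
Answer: 1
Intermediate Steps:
Pow(Function('g')(Mul(1, -3), 5), 2) = Pow(-1, 2) = 1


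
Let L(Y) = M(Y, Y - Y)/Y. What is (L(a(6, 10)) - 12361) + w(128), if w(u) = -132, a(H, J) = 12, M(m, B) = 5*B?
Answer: -12493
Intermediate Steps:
L(Y) = 0 (L(Y) = (5*(Y - Y))/Y = (5*0)/Y = 0/Y = 0)
(L(a(6, 10)) - 12361) + w(128) = (0 - 12361) - 132 = -12361 - 132 = -12493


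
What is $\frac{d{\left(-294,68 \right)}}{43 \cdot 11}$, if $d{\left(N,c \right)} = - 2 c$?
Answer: $- \frac{136}{473} \approx -0.28753$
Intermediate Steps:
$\frac{d{\left(-294,68 \right)}}{43 \cdot 11} = \frac{\left(-2\right) 68}{43 \cdot 11} = - \frac{136}{473}$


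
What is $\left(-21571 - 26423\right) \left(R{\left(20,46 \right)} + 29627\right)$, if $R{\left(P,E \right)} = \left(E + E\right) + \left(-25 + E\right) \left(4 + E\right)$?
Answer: $-1476727386$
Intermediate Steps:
$R{\left(P,E \right)} = 2 E + \left(-25 + E\right) \left(4 + E\right)$
$\left(-21571 - 26423\right) \left(R{\left(20,46 \right)} + 29627\right) = \left(-21571 - 26423\right) \left(\left(-100 + 46^{2} - 874\right) + 29627\right) = - 47994 \left(\left(-100 + 2116 - 874\right) + 29627\right) = - 47994 \left(1142 + 29627\right) = \left(-47994\right) 30769 = -1476727386$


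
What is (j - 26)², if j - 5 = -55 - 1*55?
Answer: 17161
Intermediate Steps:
j = -105 (j = 5 + (-55 - 1*55) = 5 + (-55 - 55) = 5 - 110 = -105)
(j - 26)² = (-105 - 26)² = (-131)² = 17161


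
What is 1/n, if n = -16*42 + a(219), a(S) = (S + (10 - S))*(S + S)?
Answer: 1/3708 ≈ 0.00026969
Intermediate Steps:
a(S) = 20*S (a(S) = 10*(2*S) = 20*S)
n = 3708 (n = -16*42 + 20*219 = -672 + 4380 = 3708)
1/n = 1/3708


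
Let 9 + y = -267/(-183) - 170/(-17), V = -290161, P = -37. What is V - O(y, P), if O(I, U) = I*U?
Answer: -17694271/61 ≈ -2.9007e+5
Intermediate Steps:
y = 150/61 (y = -9 + (-267/(-183) - 170/(-17)) = -9 + (-267*(-1/183) - 170*(-1/17)) = -9 + (89/61 + 10) = -9 + 699/61 = 150/61 ≈ 2.4590)
V - O(y, P) = -290161 - 150*(-37)/61 = -290161 - 1*(-5550/61) = -290161 + 5550/61 = -17694271/61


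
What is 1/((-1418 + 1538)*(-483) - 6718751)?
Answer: -1/6776711 ≈ -1.4756e-7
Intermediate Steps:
1/((-1418 + 1538)*(-483) - 6718751) = 1/(120*(-483) - 6718751) = 1/(-57960 - 6718751) = 1/(-6776711) = -1/6776711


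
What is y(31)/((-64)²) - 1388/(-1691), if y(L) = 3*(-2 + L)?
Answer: 5832365/6926336 ≈ 0.84206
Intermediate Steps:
y(L) = -6 + 3*L
y(31)/((-64)²) - 1388/(-1691) = (-6 + 3*31)/((-64)²) - 1388/(-1691) = (-6 + 93)/4096 - 1388*(-1/1691) = 87*(1/4096) + 1388/1691 = 87/4096 + 1388/1691 = 5832365/6926336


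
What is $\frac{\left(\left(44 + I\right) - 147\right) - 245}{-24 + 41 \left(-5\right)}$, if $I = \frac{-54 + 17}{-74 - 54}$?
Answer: $\frac{44507}{29312} \approx 1.5184$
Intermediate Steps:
$I = \frac{37}{128}$ ($I = - \frac{37}{-128} = \left(-37\right) \left(- \frac{1}{128}\right) = \frac{37}{128} \approx 0.28906$)
$\frac{\left(\left(44 + I\right) - 147\right) - 245}{-24 + 41 \left(-5\right)} = \frac{\left(\left(44 + \frac{37}{128}\right) - 147\right) - 245}{-24 + 41 \left(-5\right)} = \frac{\left(\frac{5669}{128} - 147\right) - 245}{-24 - 205} = \frac{- \frac{13147}{128} - 245}{-229} = \left(- \frac{44507}{128}\right) \left(- \frac{1}{229}\right) = \frac{44507}{29312}$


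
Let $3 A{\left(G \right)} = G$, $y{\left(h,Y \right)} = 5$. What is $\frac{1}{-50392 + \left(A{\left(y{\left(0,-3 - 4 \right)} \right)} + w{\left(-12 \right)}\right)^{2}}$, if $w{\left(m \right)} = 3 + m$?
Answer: $- \frac{9}{453044} \approx -1.9866 \cdot 10^{-5}$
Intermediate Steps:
$A{\left(G \right)} = \frac{G}{3}$
$\frac{1}{-50392 + \left(A{\left(y{\left(0,-3 - 4 \right)} \right)} + w{\left(-12 \right)}\right)^{2}} = \frac{1}{-50392 + \left(\frac{1}{3} \cdot 5 + \left(3 - 12\right)\right)^{2}} = \frac{1}{-50392 + \left(\frac{5}{3} - 9\right)^{2}} = \frac{1}{-50392 + \left(- \frac{22}{3}\right)^{2}} = \frac{1}{-50392 + \frac{484}{9}} = \frac{1}{- \frac{453044}{9}} = - \frac{9}{453044}$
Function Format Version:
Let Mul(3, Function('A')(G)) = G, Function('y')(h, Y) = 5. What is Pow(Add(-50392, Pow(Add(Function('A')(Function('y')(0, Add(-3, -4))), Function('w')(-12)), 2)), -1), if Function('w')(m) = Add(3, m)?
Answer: Rational(-9, 453044) ≈ -1.9866e-5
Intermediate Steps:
Function('A')(G) = Mul(Rational(1, 3), G)
Pow(Add(-50392, Pow(Add(Function('A')(Function('y')(0, Add(-3, -4))), Function('w')(-12)), 2)), -1) = Pow(Add(-50392, Pow(Add(Mul(Rational(1, 3), 5), Add(3, -12)), 2)), -1) = Pow(Add(-50392, Pow(Add(Rational(5, 3), -9), 2)), -1) = Pow(Add(-50392, Pow(Rational(-22, 3), 2)), -1) = Pow(Add(-50392, Rational(484, 9)), -1) = Pow(Rational(-453044, 9), -1) = Rational(-9, 453044)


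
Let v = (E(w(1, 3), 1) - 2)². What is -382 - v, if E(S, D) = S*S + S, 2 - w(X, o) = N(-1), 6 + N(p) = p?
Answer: -8126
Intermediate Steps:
N(p) = -6 + p
w(X, o) = 9 (w(X, o) = 2 - (-6 - 1) = 2 - 1*(-7) = 2 + 7 = 9)
E(S, D) = S + S² (E(S, D) = S² + S = S + S²)
v = 7744 (v = (9*(1 + 9) - 2)² = (9*10 - 2)² = (90 - 2)² = 88² = 7744)
-382 - v = -382 - 1*7744 = -382 - 7744 = -8126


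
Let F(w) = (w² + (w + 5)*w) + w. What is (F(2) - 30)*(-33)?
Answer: 330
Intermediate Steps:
F(w) = w + w² + w*(5 + w) (F(w) = (w² + (5 + w)*w) + w = (w² + w*(5 + w)) + w = w + w² + w*(5 + w))
(F(2) - 30)*(-33) = (2*2*(3 + 2) - 30)*(-33) = (2*2*5 - 30)*(-33) = (20 - 30)*(-33) = -10*(-33) = 330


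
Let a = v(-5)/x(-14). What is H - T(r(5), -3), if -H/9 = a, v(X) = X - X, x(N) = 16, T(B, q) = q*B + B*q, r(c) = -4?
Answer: -24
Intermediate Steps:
T(B, q) = 2*B*q (T(B, q) = B*q + B*q = 2*B*q)
v(X) = 0
a = 0 (a = 0/16 = 0*(1/16) = 0)
H = 0 (H = -9*0 = 0)
H - T(r(5), -3) = 0 - 2*(-4)*(-3) = 0 - 1*24 = 0 - 24 = -24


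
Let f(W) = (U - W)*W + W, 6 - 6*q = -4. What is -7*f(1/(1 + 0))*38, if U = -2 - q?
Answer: 2926/3 ≈ 975.33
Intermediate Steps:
q = 5/3 (q = 1 - ⅙*(-4) = 1 + ⅔ = 5/3 ≈ 1.6667)
U = -11/3 (U = -2 - 1*5/3 = -2 - 5/3 = -11/3 ≈ -3.6667)
f(W) = W + W*(-11/3 - W) (f(W) = (-11/3 - W)*W + W = W*(-11/3 - W) + W = W + W*(-11/3 - W))
-7*f(1/(1 + 0))*38 = -(-7)*(8 + 3/(1 + 0))/(3*(1 + 0))*38 = -(-7)*(8 + 3/1)/(3*1)*38 = -(-7)*(8 + 3*1)/3*38 = -(-7)*(8 + 3)/3*38 = -(-7)*11/3*38 = -7*(-11/3)*38 = (77/3)*38 = 2926/3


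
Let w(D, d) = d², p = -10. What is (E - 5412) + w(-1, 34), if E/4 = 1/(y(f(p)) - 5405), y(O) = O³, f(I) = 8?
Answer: -20824612/4893 ≈ -4256.0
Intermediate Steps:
E = -4/4893 (E = 4/(8³ - 5405) = 4/(512 - 5405) = 4/(-4893) = 4*(-1/4893) = -4/4893 ≈ -0.00081749)
(E - 5412) + w(-1, 34) = (-4/4893 - 5412) + 34² = -26480920/4893 + 1156 = -20824612/4893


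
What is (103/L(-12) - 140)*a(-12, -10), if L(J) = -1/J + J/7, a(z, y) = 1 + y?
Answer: 250488/137 ≈ 1828.4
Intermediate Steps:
L(J) = -1/J + J/7 (L(J) = -1/J + J*(1/7) = -1/J + J/7)
(103/L(-12) - 140)*a(-12, -10) = (103/(-1/(-12) + (1/7)*(-12)) - 140)*(1 - 10) = (103/(-1*(-1/12) - 12/7) - 140)*(-9) = (103/(1/12 - 12/7) - 140)*(-9) = (103/(-137/84) - 140)*(-9) = (103*(-84/137) - 140)*(-9) = (-8652/137 - 140)*(-9) = -27832/137*(-9) = 250488/137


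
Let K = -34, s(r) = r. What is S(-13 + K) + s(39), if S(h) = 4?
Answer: 43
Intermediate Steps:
S(-13 + K) + s(39) = 4 + 39 = 43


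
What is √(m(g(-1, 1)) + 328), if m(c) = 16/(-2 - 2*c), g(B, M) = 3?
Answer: √326 ≈ 18.055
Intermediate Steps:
√(m(g(-1, 1)) + 328) = √(-8/(1 + 3) + 328) = √(-8/4 + 328) = √(-8*¼ + 328) = √(-2 + 328) = √326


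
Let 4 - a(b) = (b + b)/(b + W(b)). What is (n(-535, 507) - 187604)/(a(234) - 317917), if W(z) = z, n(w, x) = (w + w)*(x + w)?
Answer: 78822/158957 ≈ 0.49587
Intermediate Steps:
n(w, x) = 2*w*(w + x) (n(w, x) = (2*w)*(w + x) = 2*w*(w + x))
a(b) = 3 (a(b) = 4 - (b + b)/(b + b) = 4 - 2*b/(2*b) = 4 - 2*b*1/(2*b) = 4 - 1*1 = 4 - 1 = 3)
(n(-535, 507) - 187604)/(a(234) - 317917) = (2*(-535)*(-535 + 507) - 187604)/(3 - 317917) = (2*(-535)*(-28) - 187604)/(-317914) = (29960 - 187604)*(-1/317914) = -157644*(-1/317914) = 78822/158957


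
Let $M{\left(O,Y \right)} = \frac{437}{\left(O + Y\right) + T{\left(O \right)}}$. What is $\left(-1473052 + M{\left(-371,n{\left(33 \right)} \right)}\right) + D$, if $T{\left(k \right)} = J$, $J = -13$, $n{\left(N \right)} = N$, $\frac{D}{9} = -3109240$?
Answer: $- \frac{10339130849}{351} \approx -2.9456 \cdot 10^{7}$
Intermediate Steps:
$D = -27983160$ ($D = 9 \left(-3109240\right) = -27983160$)
$T{\left(k \right)} = -13$
$M{\left(O,Y \right)} = \frac{437}{-13 + O + Y}$ ($M{\left(O,Y \right)} = \frac{437}{\left(O + Y\right) - 13} = \frac{437}{-13 + O + Y}$)
$\left(-1473052 + M{\left(-371,n{\left(33 \right)} \right)}\right) + D = \left(-1473052 + \frac{437}{-13 - 371 + 33}\right) - 27983160 = \left(-1473052 + \frac{437}{-351}\right) - 27983160 = \left(-1473052 + 437 \left(- \frac{1}{351}\right)\right) - 27983160 = \left(-1473052 - \frac{437}{351}\right) - 27983160 = - \frac{517041689}{351} - 27983160 = - \frac{10339130849}{351}$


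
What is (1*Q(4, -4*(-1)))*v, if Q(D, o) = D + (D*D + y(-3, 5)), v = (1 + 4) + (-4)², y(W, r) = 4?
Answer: 504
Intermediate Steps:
v = 21 (v = 5 + 16 = 21)
Q(D, o) = 4 + D + D² (Q(D, o) = D + (D*D + 4) = D + (D² + 4) = D + (4 + D²) = 4 + D + D²)
(1*Q(4, -4*(-1)))*v = (1*(4 + 4 + 4²))*21 = (1*(4 + 4 + 16))*21 = (1*24)*21 = 24*21 = 504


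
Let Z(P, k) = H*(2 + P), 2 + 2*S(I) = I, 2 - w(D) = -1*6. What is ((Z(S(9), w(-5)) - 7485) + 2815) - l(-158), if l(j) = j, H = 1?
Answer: -9013/2 ≈ -4506.5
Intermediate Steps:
w(D) = 8 (w(D) = 2 - (-1)*6 = 2 - 1*(-6) = 2 + 6 = 8)
S(I) = -1 + I/2
Z(P, k) = 2 + P (Z(P, k) = 1*(2 + P) = 2 + P)
((Z(S(9), w(-5)) - 7485) + 2815) - l(-158) = (((2 + (-1 + (1/2)*9)) - 7485) + 2815) - 1*(-158) = (((2 + (-1 + 9/2)) - 7485) + 2815) + 158 = (((2 + 7/2) - 7485) + 2815) + 158 = ((11/2 - 7485) + 2815) + 158 = (-14959/2 + 2815) + 158 = -9329/2 + 158 = -9013/2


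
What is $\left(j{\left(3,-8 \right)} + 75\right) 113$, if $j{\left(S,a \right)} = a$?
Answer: $7571$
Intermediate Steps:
$\left(j{\left(3,-8 \right)} + 75\right) 113 = \left(-8 + 75\right) 113 = 67 \cdot 113 = 7571$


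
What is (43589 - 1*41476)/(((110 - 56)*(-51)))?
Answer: -2113/2754 ≈ -0.76725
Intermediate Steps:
(43589 - 1*41476)/(((110 - 56)*(-51))) = (43589 - 41476)/((54*(-51))) = 2113/(-2754) = 2113*(-1/2754) = -2113/2754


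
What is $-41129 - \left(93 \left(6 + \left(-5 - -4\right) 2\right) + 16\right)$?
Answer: $-41517$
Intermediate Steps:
$-41129 - \left(93 \left(6 + \left(-5 - -4\right) 2\right) + 16\right) = -41129 - \left(93 \left(6 + \left(-5 + 4\right) 2\right) + 16\right) = -41129 - \left(93 \left(6 - 2\right) + 16\right) = -41129 - \left(93 \cdot 4 + 16\right) = -41129 - \left(372 + 16\right) = -41129 - 388 = -41517$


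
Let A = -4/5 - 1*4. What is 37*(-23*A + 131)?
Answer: 44659/5 ≈ 8931.8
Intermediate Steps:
A = -24/5 (A = -4*1/5 - 4 = -4/5 - 4 = -24/5 ≈ -4.8000)
37*(-23*A + 131) = 37*(-23*(-24/5) + 131) = 37*(552/5 + 131) = 37*(1207/5) = 44659/5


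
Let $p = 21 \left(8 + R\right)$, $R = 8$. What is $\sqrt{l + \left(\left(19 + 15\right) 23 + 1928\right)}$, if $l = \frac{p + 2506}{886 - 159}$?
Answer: $\frac{2 \sqrt{358594931}}{727} \approx 52.095$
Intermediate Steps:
$p = 336$ ($p = 21 \left(8 + 8\right) = 21 \cdot 16 = 336$)
$l = \frac{2842}{727}$ ($l = \frac{336 + 2506}{886 - 159} = \frac{2842}{727} \approx 3.9092$)
$\sqrt{l + \left(\left(19 + 15\right) 23 + 1928\right)} = \sqrt{\frac{2842}{727} + \left(\left(19 + 15\right) 23 + 1928\right)} = \sqrt{\frac{2842}{727} + \left(34 \cdot 23 + 1928\right)} = \sqrt{\frac{2842}{727} + \left(782 + 1928\right)} = \sqrt{\frac{2842}{727} + 2710} = \sqrt{\frac{1973012}{727}} = \frac{2 \sqrt{358594931}}{727}$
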